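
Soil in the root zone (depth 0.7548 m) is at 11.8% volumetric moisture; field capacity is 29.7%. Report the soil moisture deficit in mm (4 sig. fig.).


Approach: apply the soil moisture deficit relation, SMD = (FC - theta)/100 * depth * 1000.
SMD = (29.7 - 11.8)/100 * 0.7548 * 1000 = 135.1 mm
Therefore the soil moisture deficit = 135.1 mm.


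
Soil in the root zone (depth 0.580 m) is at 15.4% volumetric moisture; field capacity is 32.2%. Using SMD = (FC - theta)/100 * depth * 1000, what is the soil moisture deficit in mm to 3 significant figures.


SMD = (32.2 - 15.4)/100 * 0.580 * 1000 = 97.4 mm
Therefore the soil moisture deficit = 97.4 mm.


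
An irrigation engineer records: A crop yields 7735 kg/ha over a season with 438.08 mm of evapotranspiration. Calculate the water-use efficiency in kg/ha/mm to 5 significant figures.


Approach: apply the water-use efficiency ratio, WUE = yield/ET.
WUE = 7735 / 438.08 = 17.657 kg/ha/mm
Therefore the water-use efficiency = 17.657 kg/ha/mm.


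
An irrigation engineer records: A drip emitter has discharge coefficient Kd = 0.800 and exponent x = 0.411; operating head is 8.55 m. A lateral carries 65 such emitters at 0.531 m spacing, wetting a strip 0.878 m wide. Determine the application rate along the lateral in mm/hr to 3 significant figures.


Approach: apply the emitter equation with a lateral mass balance, q = Kd*h^x; Q = n*q; rate = Q/(n*spacing*width).
Step 1 — single emitter flow (q = Kd*h^x):
  q = 0.800 * 8.55^0.411 = 1.9325 L/hr
Step 2 — total lateral flow: Q = 65 * 1.9325 = 125.61 L/hr
Step 3 — wetted area: A = 65 * 0.531 * 0.878 = 30.304 m^2
Step 4 — application rate: Q/A = 125.61/30.304 = 4.15 mm/hr
Therefore the application rate along the lateral = 4.15 mm/hr.


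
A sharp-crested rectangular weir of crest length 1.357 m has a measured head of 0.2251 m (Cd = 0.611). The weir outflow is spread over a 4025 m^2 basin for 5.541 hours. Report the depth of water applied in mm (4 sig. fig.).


Approach: apply the rectangular weir equation with a volume-to-depth conversion, Q = (2/3)*Cd*L*sqrt(2g)*H^1.5; d = Q*t/A * 1000.
Step 1 — weir discharge:
  Q = (2/3)*0.611*1.357*sqrt(2*9.81)*0.2251^1.5 = 0.261482 m^3/s
Step 2 — volume: V = 0.261482 * 5.541*3600 = 5215.95 m^3
Step 3 — depth: d = V/A * 1000 = 5215.95/4025 * 1000 = 1296 mm
Therefore the depth of water applied = 1296 mm.


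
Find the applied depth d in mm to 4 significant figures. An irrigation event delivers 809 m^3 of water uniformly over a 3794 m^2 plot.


Approach: apply depth from volume over area, d = (V/A)*1000.
d = (809 / 3794) * 1000 = 213.2 mm
Therefore the applied depth d = 213.2 mm.


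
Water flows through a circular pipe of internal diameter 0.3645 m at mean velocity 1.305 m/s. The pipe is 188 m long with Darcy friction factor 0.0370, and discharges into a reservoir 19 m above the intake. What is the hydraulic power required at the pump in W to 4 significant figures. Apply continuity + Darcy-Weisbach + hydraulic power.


Approach: apply continuity + Darcy-Weisbach + hydraulic power, Q = A*v; hf = f*(L/D)*(v^2/(2g)); H = static + hf; P = rho*g*Q*H.
Step 1 — flow rate (continuity, Q = A*v):
  A = pi*(0.3645/2)^2 = 0.104348 m^2
  Q = 0.104348 * 1.305 = 0.136174 m^3/s
Step 2 — friction head loss (Darcy-Weisbach):
  hf = 0.0370 * (188/0.3645) * (1.305^2 / (2*9.81))
  hf = 1.65647 m
Step 3 — total head: H = 19 + 1.65647 = 20.6565 m
Step 4 — hydraulic power (P = rho*g*Q*H):
  P = 1000 * 9.81 * 0.136174 * 20.6565 = 27590 W
Therefore the hydraulic power required at the pump = 27590 W.


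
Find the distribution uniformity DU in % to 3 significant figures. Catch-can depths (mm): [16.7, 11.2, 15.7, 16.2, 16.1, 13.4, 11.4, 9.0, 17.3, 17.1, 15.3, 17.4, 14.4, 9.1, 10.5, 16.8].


Approach: apply the low-quarter distribution uniformity, DU = (mean of lowest quarter of readings / overall mean)*100.
sorted lowest 4 of 16: [9.0, 9.1, 10.5, 11.2] -> mean = 9.9500 mm
overall mean = 14.225 mm
DU = (9.9500/14.225)*100 = 69.9 %
Therefore the distribution uniformity DU = 69.9 %.


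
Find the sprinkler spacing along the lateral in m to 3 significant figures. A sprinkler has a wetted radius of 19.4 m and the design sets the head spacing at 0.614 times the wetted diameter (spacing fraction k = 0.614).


Approach: apply the sprinkler spacing rule (spacing as a fraction of wetted diameter), S = k*(2*R).
S = 0.614 * (2 * 19.4) = 23.8 m
Therefore the sprinkler spacing along the lateral = 23.8 m.


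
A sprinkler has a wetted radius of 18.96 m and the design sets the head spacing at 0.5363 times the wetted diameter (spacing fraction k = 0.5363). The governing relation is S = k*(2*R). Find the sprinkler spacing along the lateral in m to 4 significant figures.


S = 0.5363 * (2 * 18.96) = 20.34 m
Therefore the sprinkler spacing along the lateral = 20.34 m.


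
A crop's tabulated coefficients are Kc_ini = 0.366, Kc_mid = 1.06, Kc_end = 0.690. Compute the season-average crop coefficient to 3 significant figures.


Approach: apply a simple seasonal average, Kc_avg = (Kc_ini + Kc_mid + Kc_end)/3.
Kc_avg = (0.366 + 1.06 + 0.690)/3 = 0.705
Therefore the season-average crop coefficient = 0.705.


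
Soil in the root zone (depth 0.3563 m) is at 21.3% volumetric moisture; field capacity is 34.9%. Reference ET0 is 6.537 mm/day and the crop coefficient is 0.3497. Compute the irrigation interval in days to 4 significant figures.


Approach: apply soil-water budget scheduling, SMD = (FC-theta)/100*depth*1000; ETc = ET0*Kc; interval = SMD/ETc.
Step 1 — soil moisture deficit:
  SMD = (34.9 - 21.3)/100 * 0.3563 * 1000 = 48.4568 mm
Step 2 — daily crop ET (ETc = ET0*Kc):
  ETc = 6.537 * 0.3497 = 2.28599 mm/day
Step 3 — irrigation interval (SMD/ETc):
  interval = 48.4568 / 2.28599 = 21.20 days
Therefore the irrigation interval = 21.20 days.


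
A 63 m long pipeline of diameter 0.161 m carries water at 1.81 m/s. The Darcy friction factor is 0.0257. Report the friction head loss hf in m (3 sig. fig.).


Approach: apply the Darcy-Weisbach equation, hf = f*(L/D)*(v^2/(2g)).
hf = 0.0257 * (63/0.161) * (1.81^2 / (2*9.81))
hf = 1.68 m
Therefore the friction head loss hf = 1.68 m.


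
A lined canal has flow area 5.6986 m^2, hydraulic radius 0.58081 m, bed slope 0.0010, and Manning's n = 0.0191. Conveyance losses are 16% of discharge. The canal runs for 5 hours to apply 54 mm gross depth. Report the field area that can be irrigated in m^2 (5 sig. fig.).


Approach: apply Manning's equation with a conveyance and depth budget, Q = (1/n)*A*R^(2/3)*S^(1/2); Q_field = Q*(1-loss); Area = Q_field*t/(d/1000).
Step 1 — canal discharge (Manning's equation):
  Q = (1/0.0191) * 5.6986 * 0.58081^(2/3) * 0.0010^(1/2) = 6.567865 m^3/s
Step 2 — delivered flow: Q_field = 6.567865*(1 - 16/100) = 5.517006 m^3/s
Step 3 — volume delivered: V = 5.517006 * 5*3600 = 99306.11 m^3
Step 4 — area served: A = V / (depth/1000) = 99306.11 / 0.054 = 1839000 m^2
Therefore the field area that can be irrigated = 1839000 m^2.


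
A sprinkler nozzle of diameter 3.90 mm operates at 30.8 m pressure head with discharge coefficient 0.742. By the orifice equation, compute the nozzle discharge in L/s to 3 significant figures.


Approach: apply the orifice equation, Q = Cd*A*sqrt(2*g*h), A = pi*(d/2)^2.
A = pi*(3.90e-3/2)^2 = 1.1946e-05 m^2
Q = 0.742 * 1.1946e-05 * sqrt(2*9.81*30.8) * 1000 = 0.218 L/s
Therefore the nozzle discharge = 0.218 L/s.


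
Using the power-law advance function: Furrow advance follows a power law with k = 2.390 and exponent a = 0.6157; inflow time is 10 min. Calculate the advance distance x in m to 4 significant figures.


Approach: apply the power-law advance function, x = k*t^a.
x = 2.390 * 10^0.6157 = 9.865 m
Therefore the advance distance x = 9.865 m.


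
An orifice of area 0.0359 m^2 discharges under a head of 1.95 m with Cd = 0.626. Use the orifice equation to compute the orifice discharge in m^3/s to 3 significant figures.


Approach: apply the orifice equation, Q = Cd*A*sqrt(2*g*h).
Q = 0.626 * 0.0359 * sqrt(2*9.81*1.95) = 0.139 m^3/s
Therefore the orifice discharge = 0.139 m^3/s.


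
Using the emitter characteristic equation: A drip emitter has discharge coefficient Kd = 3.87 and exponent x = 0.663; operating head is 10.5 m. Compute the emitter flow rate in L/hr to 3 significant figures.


Approach: apply the emitter characteristic equation, q = Kd * h^x.
q = 3.87 * 10.5^0.663 = 18.4 L/hr
Therefore the emitter flow rate = 18.4 L/hr.


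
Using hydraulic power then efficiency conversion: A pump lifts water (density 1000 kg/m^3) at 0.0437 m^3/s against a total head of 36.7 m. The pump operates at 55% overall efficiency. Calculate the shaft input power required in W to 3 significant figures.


Approach: apply hydraulic power then efficiency conversion, P = rho*g*Q*H; P_in = P/eta.
Step 1 — hydraulic power (P = rho*g*Q*H):
  P = 1000 * 9.81 * 0.0437 * 36.7 = 15733 W
Step 2 — input power: P_in = P/eta = 15733 / 0.55 = 28600 W
Therefore the shaft input power required = 28600 W.


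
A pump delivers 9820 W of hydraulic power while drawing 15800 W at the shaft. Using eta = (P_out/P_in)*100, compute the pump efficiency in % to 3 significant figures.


eta = (9820 / 15800) * 100 = 62.2 %
Therefore the pump efficiency = 62.2 %.


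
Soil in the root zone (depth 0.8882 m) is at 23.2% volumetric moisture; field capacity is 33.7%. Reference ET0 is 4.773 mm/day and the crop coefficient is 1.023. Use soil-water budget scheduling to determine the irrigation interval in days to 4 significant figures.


Approach: apply soil-water budget scheduling, SMD = (FC-theta)/100*depth*1000; ETc = ET0*Kc; interval = SMD/ETc.
Step 1 — soil moisture deficit:
  SMD = (33.7 - 23.2)/100 * 0.8882 * 1000 = 93.2610 mm
Step 2 — daily crop ET (ETc = ET0*Kc):
  ETc = 4.773 * 1.023 = 4.88278 mm/day
Step 3 — irrigation interval (SMD/ETc):
  interval = 93.2610 / 4.88278 = 19.10 days
Therefore the irrigation interval = 19.10 days.


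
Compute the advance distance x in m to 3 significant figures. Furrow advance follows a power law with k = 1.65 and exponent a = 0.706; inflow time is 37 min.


Approach: apply the power-law advance function, x = k*t^a.
x = 1.65 * 37^0.706 = 21.1 m
Therefore the advance distance x = 21.1 m.


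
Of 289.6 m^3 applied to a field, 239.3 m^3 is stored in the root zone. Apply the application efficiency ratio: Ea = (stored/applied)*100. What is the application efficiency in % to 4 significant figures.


Ea = (239.3/289.6)*100 = 82.63 %
Therefore the application efficiency = 82.63 %.


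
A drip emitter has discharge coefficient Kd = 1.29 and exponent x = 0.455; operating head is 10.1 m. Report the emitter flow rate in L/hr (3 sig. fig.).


Approach: apply the emitter characteristic equation, q = Kd * h^x.
q = 1.29 * 10.1^0.455 = 3.69 L/hr
Therefore the emitter flow rate = 3.69 L/hr.


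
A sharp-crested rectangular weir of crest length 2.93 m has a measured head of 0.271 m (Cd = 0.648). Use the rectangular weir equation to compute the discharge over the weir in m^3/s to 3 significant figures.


Approach: apply the rectangular weir equation, Q = (2/3)*Cd*L*sqrt(2g)*H^1.5.
Q = (2/3)*0.648*2.93*sqrt(2*9.81)*0.271^1.5 = 0.791 m^3/s
Therefore the discharge over the weir = 0.791 m^3/s.


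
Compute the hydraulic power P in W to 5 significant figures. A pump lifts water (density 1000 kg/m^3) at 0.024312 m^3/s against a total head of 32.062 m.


Approach: apply the hydraulic power relation, P = rho*g*Q*H.
P = 1000 * 9.81 * 0.024312 * 32.062 = 7646.8 W
Therefore the hydraulic power P = 7646.8 W.


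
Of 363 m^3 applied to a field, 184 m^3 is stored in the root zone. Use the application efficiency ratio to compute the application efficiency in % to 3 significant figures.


Approach: apply the application efficiency ratio, Ea = (stored/applied)*100.
Ea = (184/363)*100 = 50.7 %
Therefore the application efficiency = 50.7 %.


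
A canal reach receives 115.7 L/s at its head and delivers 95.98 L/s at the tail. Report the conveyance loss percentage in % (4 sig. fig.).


Approach: apply the conveyance loss ratio, loss% = ((Q_head - Q_tail)/Q_head)*100.
loss = ((115.7 - 95.98)/115.7)*100 = 17.04 %
Therefore the conveyance loss percentage = 17.04 %.


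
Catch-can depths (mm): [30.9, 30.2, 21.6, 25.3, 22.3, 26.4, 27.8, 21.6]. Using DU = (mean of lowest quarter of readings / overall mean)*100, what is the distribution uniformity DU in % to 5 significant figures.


sorted lowest 2 of 8: [21.6, 21.6] -> mean = 21.60000 mm
overall mean = 25.76250 mm
DU = (21.60000/25.76250)*100 = 83.843 %
Therefore the distribution uniformity DU = 83.843 %.


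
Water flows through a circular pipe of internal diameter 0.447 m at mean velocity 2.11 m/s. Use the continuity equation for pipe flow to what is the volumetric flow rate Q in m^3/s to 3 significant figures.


Approach: apply the continuity equation for pipe flow, Q = A * v with A = pi*(D/2)^2.
A = pi*(0.447/2)^2 = 0.15693 m^2
Q = 0.15693 * 2.11 = 0.331 m^3/s
Therefore the volumetric flow rate Q = 0.331 m^3/s.


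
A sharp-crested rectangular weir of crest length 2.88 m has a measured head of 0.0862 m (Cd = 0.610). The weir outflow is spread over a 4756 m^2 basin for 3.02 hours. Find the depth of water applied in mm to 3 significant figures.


Approach: apply the rectangular weir equation with a volume-to-depth conversion, Q = (2/3)*Cd*L*sqrt(2g)*H^1.5; d = Q*t/A * 1000.
Step 1 — weir discharge:
  Q = (2/3)*0.610*2.88*sqrt(2*9.81)*0.0862^1.5 = 0.13129 m^3/s
Step 2 — volume: V = 0.13129 * 3.02*3600 = 1427.4 m^3
Step 3 — depth: d = V/A * 1000 = 1427.4/4756 * 1000 = 300 mm
Therefore the depth of water applied = 300 mm.


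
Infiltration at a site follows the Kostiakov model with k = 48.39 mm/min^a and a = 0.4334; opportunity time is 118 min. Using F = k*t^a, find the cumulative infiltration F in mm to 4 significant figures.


F = 48.39 * 118^0.4334 = 382.6 mm
Therefore the cumulative infiltration F = 382.6 mm.


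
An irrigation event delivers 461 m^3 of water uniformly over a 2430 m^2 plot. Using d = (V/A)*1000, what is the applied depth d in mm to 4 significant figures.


d = (461 / 2430) * 1000 = 189.7 mm
Therefore the applied depth d = 189.7 mm.


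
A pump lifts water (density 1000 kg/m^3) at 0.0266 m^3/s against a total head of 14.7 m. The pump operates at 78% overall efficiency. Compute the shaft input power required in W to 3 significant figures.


Approach: apply hydraulic power then efficiency conversion, P = rho*g*Q*H; P_in = P/eta.
Step 1 — hydraulic power (P = rho*g*Q*H):
  P = 1000 * 9.81 * 0.0266 * 14.7 = 3835.9 W
Step 2 — input power: P_in = P/eta = 3835.9 / 0.78 = 4920 W
Therefore the shaft input power required = 4920 W.


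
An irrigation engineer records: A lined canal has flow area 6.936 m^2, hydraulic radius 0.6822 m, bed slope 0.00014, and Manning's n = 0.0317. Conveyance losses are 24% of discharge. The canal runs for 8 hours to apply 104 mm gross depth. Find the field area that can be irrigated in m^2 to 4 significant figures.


Approach: apply Manning's equation with a conveyance and depth budget, Q = (1/n)*A*R^(2/3)*S^(1/2); Q_field = Q*(1-loss); Area = Q_field*t/(d/1000).
Step 1 — canal discharge (Manning's equation):
  Q = (1/0.0317) * 6.936 * 0.6822^(2/3) * 0.00014^(1/2) = 2.00627 m^3/s
Step 2 — delivered flow: Q_field = 2.00627*(1 - 24/100) = 1.52476 m^3/s
Step 3 — volume delivered: V = 1.52476 * 8*3600 = 43913.1 m^3
Step 4 — area served: A = V / (depth/1000) = 43913.1 / 0.104 = 422200 m^2
Therefore the field area that can be irrigated = 422200 m^2.


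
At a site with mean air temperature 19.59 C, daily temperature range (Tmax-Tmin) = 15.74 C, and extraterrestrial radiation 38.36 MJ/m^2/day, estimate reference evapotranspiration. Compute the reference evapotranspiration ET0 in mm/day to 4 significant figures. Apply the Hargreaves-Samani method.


Approach: apply the Hargreaves-Samani method, ET0 = 0.0023*(Tmean+17.8)*sqrt(Tmax-Tmin)*0.408*Ra.
ET0 = 0.0023*(19.59+17.8)*sqrt(15.74)*0.408*38.36 = 5.340 mm/day
Therefore the reference evapotranspiration ET0 = 5.340 mm/day.


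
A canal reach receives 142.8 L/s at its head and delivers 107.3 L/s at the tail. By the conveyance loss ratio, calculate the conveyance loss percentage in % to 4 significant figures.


Approach: apply the conveyance loss ratio, loss% = ((Q_head - Q_tail)/Q_head)*100.
loss = ((142.8 - 107.3)/142.8)*100 = 24.86 %
Therefore the conveyance loss percentage = 24.86 %.


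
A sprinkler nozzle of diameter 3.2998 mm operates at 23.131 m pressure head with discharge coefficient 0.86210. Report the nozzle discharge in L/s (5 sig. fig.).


Approach: apply the orifice equation, Q = Cd*A*sqrt(2*g*h), A = pi*(d/2)^2.
A = pi*(3.2998e-3/2)^2 = 8.551949e-06 m^2
Q = 0.86210 * 8.551949e-06 * sqrt(2*9.81*23.131) * 1000 = 0.15706 L/s
Therefore the nozzle discharge = 0.15706 L/s.


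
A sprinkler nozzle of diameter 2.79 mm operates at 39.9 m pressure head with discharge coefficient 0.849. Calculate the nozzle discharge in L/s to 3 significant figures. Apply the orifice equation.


Approach: apply the orifice equation, Q = Cd*A*sqrt(2*g*h), A = pi*(d/2)^2.
A = pi*(2.79e-3/2)^2 = 6.1136e-06 m^2
Q = 0.849 * 6.1136e-06 * sqrt(2*9.81*39.9) * 1000 = 0.145 L/s
Therefore the nozzle discharge = 0.145 L/s.


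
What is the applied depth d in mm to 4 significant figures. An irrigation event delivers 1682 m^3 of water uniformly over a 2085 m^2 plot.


Approach: apply depth from volume over area, d = (V/A)*1000.
d = (1682 / 2085) * 1000 = 806.7 mm
Therefore the applied depth d = 806.7 mm.


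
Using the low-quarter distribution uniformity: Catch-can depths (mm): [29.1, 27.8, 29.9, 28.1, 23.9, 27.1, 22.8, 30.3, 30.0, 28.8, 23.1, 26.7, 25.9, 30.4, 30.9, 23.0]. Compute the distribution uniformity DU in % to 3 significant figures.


Approach: apply the low-quarter distribution uniformity, DU = (mean of lowest quarter of readings / overall mean)*100.
sorted lowest 4 of 16: [22.8, 23.0, 23.1, 23.9] -> mean = 23.200 mm
overall mean = 27.363 mm
DU = (23.200/27.363)*100 = 84.8 %
Therefore the distribution uniformity DU = 84.8 %.


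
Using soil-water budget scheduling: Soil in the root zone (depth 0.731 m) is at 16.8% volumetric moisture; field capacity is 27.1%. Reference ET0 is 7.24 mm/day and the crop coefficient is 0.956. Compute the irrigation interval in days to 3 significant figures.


Approach: apply soil-water budget scheduling, SMD = (FC-theta)/100*depth*1000; ETc = ET0*Kc; interval = SMD/ETc.
Step 1 — soil moisture deficit:
  SMD = (27.1 - 16.8)/100 * 0.731 * 1000 = 75.293 mm
Step 2 — daily crop ET (ETc = ET0*Kc):
  ETc = 7.24 * 0.956 = 6.9214 mm/day
Step 3 — irrigation interval (SMD/ETc):
  interval = 75.293 / 6.9214 = 10.9 days
Therefore the irrigation interval = 10.9 days.


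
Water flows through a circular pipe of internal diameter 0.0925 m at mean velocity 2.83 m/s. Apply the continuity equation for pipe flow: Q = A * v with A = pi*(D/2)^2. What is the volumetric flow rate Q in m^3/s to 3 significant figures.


A = pi*(0.0925/2)^2 = 0.0067201 m^2
Q = 0.0067201 * 2.83 = 0.0190 m^3/s
Therefore the volumetric flow rate Q = 0.0190 m^3/s.


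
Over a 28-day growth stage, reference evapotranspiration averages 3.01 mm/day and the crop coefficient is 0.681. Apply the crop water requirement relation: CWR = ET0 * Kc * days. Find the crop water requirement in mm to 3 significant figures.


CWR = 3.01 * 0.681 * 28 = 57.4 mm
Therefore the crop water requirement = 57.4 mm.


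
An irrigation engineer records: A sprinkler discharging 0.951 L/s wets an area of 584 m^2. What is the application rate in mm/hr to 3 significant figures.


Approach: apply the application rate relation, rate = (Q/A)*3600.
rate = (0.951 / 584) * 3600 = 5.86 mm/hr
Therefore the application rate = 5.86 mm/hr.


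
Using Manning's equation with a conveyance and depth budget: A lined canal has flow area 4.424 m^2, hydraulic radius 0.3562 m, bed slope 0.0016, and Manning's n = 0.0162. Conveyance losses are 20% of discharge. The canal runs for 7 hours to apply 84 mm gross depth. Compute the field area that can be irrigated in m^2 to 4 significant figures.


Approach: apply Manning's equation with a conveyance and depth budget, Q = (1/n)*A*R^(2/3)*S^(1/2); Q_field = Q*(1-loss); Area = Q_field*t/(d/1000).
Step 1 — canal discharge (Manning's equation):
  Q = (1/0.0162) * 4.424 * 0.3562^(2/3) * 0.0016^(1/2) = 5.48895 m^3/s
Step 2 — delivered flow: Q_field = 5.48895*(1 - 20/100) = 4.39116 m^3/s
Step 3 — volume delivered: V = 4.39116 * 7*3600 = 110657 m^3
Step 4 — area served: A = V / (depth/1000) = 110657 / 0.084 = 1317000 m^2
Therefore the field area that can be irrigated = 1317000 m^2.


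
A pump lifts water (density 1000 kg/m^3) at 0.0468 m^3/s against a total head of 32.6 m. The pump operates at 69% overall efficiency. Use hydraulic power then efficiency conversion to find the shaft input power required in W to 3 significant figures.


Approach: apply hydraulic power then efficiency conversion, P = rho*g*Q*H; P_in = P/eta.
Step 1 — hydraulic power (P = rho*g*Q*H):
  P = 1000 * 9.81 * 0.0468 * 32.6 = 14967 W
Step 2 — input power: P_in = P/eta = 14967 / 0.69 = 21700 W
Therefore the shaft input power required = 21700 W.


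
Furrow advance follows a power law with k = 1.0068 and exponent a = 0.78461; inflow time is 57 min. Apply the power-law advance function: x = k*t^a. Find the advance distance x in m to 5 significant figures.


x = 1.0068 * 57^0.78461 = 24.023 m
Therefore the advance distance x = 24.023 m.


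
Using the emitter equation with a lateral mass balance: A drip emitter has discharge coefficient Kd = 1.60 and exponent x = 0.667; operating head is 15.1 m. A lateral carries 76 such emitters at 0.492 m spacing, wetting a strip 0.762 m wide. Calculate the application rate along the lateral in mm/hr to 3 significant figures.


Approach: apply the emitter equation with a lateral mass balance, q = Kd*h^x; Q = n*q; rate = Q/(n*spacing*width).
Step 1 — single emitter flow (q = Kd*h^x):
  q = 1.60 * 15.1^0.667 = 9.7836 L/hr
Step 2 — total lateral flow: Q = 76 * 9.7836 = 743.55 L/hr
Step 3 — wetted area: A = 76 * 0.492 * 0.762 = 28.493 m^2
Step 4 — application rate: Q/A = 743.55/28.493 = 26.1 mm/hr
Therefore the application rate along the lateral = 26.1 mm/hr.


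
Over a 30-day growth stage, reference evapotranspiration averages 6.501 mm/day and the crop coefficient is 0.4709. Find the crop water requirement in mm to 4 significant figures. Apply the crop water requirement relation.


Approach: apply the crop water requirement relation, CWR = ET0 * Kc * days.
CWR = 6.501 * 0.4709 * 30 = 91.84 mm
Therefore the crop water requirement = 91.84 mm.


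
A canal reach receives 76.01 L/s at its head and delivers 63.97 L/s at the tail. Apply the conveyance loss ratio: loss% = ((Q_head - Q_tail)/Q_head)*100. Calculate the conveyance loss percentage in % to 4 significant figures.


loss = ((76.01 - 63.97)/76.01)*100 = 15.84 %
Therefore the conveyance loss percentage = 15.84 %.


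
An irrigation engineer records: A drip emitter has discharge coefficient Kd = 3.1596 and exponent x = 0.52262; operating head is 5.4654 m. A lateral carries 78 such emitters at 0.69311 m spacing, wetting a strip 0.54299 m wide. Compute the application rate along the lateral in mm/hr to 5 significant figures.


Approach: apply the emitter equation with a lateral mass balance, q = Kd*h^x; Q = n*q; rate = Q/(n*spacing*width).
Step 1 — single emitter flow (q = Kd*h^x):
  q = 3.1596 * 5.4654^0.52262 = 7.675878 L/hr
Step 2 — total lateral flow: Q = 78 * 7.675878 = 598.7185 L/hr
Step 3 — wetted area: A = 78 * 0.69311 * 0.54299 = 29.35544 m^2
Step 4 — application rate: Q/A = 598.7185/29.35544 = 20.395 mm/hr
Therefore the application rate along the lateral = 20.395 mm/hr.


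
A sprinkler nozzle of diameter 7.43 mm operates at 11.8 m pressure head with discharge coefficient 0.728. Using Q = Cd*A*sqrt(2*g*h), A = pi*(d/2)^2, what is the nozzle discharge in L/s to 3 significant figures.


A = pi*(7.43e-3/2)^2 = 4.3358e-05 m^2
Q = 0.728 * 4.3358e-05 * sqrt(2*9.81*11.8) * 1000 = 0.480 L/s
Therefore the nozzle discharge = 0.480 L/s.


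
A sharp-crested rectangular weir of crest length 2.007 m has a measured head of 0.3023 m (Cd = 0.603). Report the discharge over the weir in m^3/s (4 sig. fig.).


Approach: apply the rectangular weir equation, Q = (2/3)*Cd*L*sqrt(2g)*H^1.5.
Q = (2/3)*0.603*2.007*sqrt(2*9.81)*0.3023^1.5 = 0.5940 m^3/s
Therefore the discharge over the weir = 0.5940 m^3/s.


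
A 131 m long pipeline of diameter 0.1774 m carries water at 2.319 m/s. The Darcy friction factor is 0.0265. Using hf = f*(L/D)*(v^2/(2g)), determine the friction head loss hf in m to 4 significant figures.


hf = 0.0265 * (131/0.1774) * (2.319^2 / (2*9.81))
hf = 5.364 m
Therefore the friction head loss hf = 5.364 m.


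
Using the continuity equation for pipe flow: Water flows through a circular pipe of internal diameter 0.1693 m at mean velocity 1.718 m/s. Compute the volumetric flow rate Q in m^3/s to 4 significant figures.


Approach: apply the continuity equation for pipe flow, Q = A * v with A = pi*(D/2)^2.
A = pi*(0.1693/2)^2 = 0.0225115 m^2
Q = 0.0225115 * 1.718 = 0.03867 m^3/s
Therefore the volumetric flow rate Q = 0.03867 m^3/s.


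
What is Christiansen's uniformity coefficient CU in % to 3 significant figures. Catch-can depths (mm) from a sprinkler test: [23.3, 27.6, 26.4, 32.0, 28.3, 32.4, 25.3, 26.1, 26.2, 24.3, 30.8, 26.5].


Approach: apply Christiansen's uniformity coefficient, CU = (1 - mean_abs_deviation/mean)*100.
mean = 27.433 mm
mean |d_i - mean| = 2.3222 mm
CU = (1 - 2.3222/27.433)*100 = 91.5 %
Therefore Christiansen's uniformity coefficient CU = 91.5 %.


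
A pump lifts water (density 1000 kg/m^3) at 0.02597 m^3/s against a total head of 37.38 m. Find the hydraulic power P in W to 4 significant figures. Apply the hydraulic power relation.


Approach: apply the hydraulic power relation, P = rho*g*Q*H.
P = 1000 * 9.81 * 0.02597 * 37.38 = 9523 W
Therefore the hydraulic power P = 9523 W.


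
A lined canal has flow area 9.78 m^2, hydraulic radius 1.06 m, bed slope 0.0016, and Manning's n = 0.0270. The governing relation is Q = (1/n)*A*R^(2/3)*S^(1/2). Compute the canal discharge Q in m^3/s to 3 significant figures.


Q = (1/0.0270) * 9.78 * 1.06^(2/3) * 0.0016^(1/2) = 15.1 m^3/s
Therefore the canal discharge Q = 15.1 m^3/s.


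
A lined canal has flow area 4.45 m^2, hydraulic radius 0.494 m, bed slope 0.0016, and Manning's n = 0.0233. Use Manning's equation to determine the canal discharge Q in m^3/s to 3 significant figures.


Approach: apply Manning's equation, Q = (1/n)*A*R^(2/3)*S^(1/2).
Q = (1/0.0233) * 4.45 * 0.494^(2/3) * 0.0016^(1/2) = 4.77 m^3/s
Therefore the canal discharge Q = 4.77 m^3/s.


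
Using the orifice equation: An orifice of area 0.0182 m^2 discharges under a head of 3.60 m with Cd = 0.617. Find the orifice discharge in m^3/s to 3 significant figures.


Approach: apply the orifice equation, Q = Cd*A*sqrt(2*g*h).
Q = 0.617 * 0.0182 * sqrt(2*9.81*3.60) = 0.0944 m^3/s
Therefore the orifice discharge = 0.0944 m^3/s.


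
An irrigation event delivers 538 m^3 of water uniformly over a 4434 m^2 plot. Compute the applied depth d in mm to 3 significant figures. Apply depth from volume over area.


Approach: apply depth from volume over area, d = (V/A)*1000.
d = (538 / 4434) * 1000 = 121 mm
Therefore the applied depth d = 121 mm.


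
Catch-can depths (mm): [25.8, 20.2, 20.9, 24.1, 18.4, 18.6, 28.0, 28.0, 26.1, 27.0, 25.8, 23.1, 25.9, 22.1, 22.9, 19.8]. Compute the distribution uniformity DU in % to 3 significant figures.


Approach: apply the low-quarter distribution uniformity, DU = (mean of lowest quarter of readings / overall mean)*100.
sorted lowest 4 of 16: [18.4, 18.6, 19.8, 20.2] -> mean = 19.250 mm
overall mean = 23.544 mm
DU = (19.250/23.544)*100 = 81.8 %
Therefore the distribution uniformity DU = 81.8 %.


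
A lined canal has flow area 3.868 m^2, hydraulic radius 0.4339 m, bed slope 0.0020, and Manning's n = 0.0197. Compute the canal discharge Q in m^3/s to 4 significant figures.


Approach: apply Manning's equation, Q = (1/n)*A*R^(2/3)*S^(1/2).
Q = (1/0.0197) * 3.868 * 0.4339^(2/3) * 0.0020^(1/2) = 5.033 m^3/s
Therefore the canal discharge Q = 5.033 m^3/s.


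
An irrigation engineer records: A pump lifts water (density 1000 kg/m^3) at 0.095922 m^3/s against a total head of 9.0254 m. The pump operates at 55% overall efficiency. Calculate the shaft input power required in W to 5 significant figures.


Approach: apply hydraulic power then efficiency conversion, P = rho*g*Q*H; P_in = P/eta.
Step 1 — hydraulic power (P = rho*g*Q*H):
  P = 1000 * 9.81 * 0.095922 * 9.0254 = 8492.855 W
Step 2 — input power: P_in = P/eta = 8492.855 / 0.55 = 15442 W
Therefore the shaft input power required = 15442 W.


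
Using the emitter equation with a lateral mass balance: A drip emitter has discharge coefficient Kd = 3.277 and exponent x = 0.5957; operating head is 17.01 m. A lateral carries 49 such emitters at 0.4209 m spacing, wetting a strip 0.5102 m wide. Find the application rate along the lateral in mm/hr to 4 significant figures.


Approach: apply the emitter equation with a lateral mass balance, q = Kd*h^x; Q = n*q; rate = Q/(n*spacing*width).
Step 1 — single emitter flow (q = Kd*h^x):
  q = 3.277 * 17.01^0.5957 = 17.7258 L/hr
Step 2 — total lateral flow: Q = 49 * 17.7258 = 868.567 L/hr
Step 3 — wetted area: A = 49 * 0.4209 * 0.5102 = 10.5224 m^2
Step 4 — application rate: Q/A = 868.567/10.5224 = 82.54 mm/hr
Therefore the application rate along the lateral = 82.54 mm/hr.


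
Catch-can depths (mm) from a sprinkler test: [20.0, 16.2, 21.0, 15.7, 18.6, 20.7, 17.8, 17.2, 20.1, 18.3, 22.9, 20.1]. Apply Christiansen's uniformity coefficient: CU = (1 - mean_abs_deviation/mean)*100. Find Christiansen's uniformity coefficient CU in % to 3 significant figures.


mean = 19.050 mm
mean |d_i - mean| = 1.7500 mm
CU = (1 - 1.7500/19.050)*100 = 90.8 %
Therefore Christiansen's uniformity coefficient CU = 90.8 %.


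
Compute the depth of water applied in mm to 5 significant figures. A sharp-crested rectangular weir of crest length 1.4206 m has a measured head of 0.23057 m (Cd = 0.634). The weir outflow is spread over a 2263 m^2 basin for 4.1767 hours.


Approach: apply the rectangular weir equation with a volume-to-depth conversion, Q = (2/3)*Cd*L*sqrt(2g)*H^1.5; d = Q*t/A * 1000.
Step 1 — weir discharge:
  Q = (2/3)*0.634*1.4206*sqrt(2*9.81)*0.23057^1.5 = 0.2944581 m^3/s
Step 2 — volume: V = 0.2944581 * 4.1767*3600 = 4427.507 m^3
Step 3 — depth: d = V/A * 1000 = 4427.507/2263 * 1000 = 1956.5 mm
Therefore the depth of water applied = 1956.5 mm.


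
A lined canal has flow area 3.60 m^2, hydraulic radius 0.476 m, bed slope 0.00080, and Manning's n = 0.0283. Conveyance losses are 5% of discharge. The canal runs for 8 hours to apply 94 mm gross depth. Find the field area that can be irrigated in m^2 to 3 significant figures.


Approach: apply Manning's equation with a conveyance and depth budget, Q = (1/n)*A*R^(2/3)*S^(1/2); Q_field = Q*(1-loss); Area = Q_field*t/(d/1000).
Step 1 — canal discharge (Manning's equation):
  Q = (1/0.0283) * 3.60 * 0.476^(2/3) * 0.00080^(1/2) = 2.1935 m^3/s
Step 2 — delivered flow: Q_field = 2.1935*(1 - 5/100) = 2.0838 m^3/s
Step 3 — volume delivered: V = 2.0838 * 8*3600 = 60013 m^3
Step 4 — area served: A = V / (depth/1000) = 60013 / 0.094 = 638000 m^2
Therefore the field area that can be irrigated = 638000 m^2.


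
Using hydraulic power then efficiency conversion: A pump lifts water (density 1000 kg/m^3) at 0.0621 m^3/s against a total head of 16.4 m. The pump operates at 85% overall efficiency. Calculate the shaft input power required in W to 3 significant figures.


Approach: apply hydraulic power then efficiency conversion, P = rho*g*Q*H; P_in = P/eta.
Step 1 — hydraulic power (P = rho*g*Q*H):
  P = 1000 * 9.81 * 0.0621 * 16.4 = 9990.9 W
Step 2 — input power: P_in = P/eta = 9990.9 / 0.85 = 11800 W
Therefore the shaft input power required = 11800 W.


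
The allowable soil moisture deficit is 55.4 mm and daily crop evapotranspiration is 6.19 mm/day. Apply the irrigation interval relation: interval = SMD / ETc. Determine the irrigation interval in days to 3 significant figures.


interval = 55.4 / 6.19 = 8.95 days
Therefore the irrigation interval = 8.95 days.


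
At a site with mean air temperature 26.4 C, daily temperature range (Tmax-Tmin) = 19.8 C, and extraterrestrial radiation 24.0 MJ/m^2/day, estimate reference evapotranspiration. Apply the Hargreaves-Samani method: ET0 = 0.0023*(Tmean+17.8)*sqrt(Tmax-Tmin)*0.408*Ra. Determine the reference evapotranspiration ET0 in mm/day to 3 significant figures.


ET0 = 0.0023*(26.4+17.8)*sqrt(19.8)*0.408*24.0 = 4.43 mm/day
Therefore the reference evapotranspiration ET0 = 4.43 mm/day.


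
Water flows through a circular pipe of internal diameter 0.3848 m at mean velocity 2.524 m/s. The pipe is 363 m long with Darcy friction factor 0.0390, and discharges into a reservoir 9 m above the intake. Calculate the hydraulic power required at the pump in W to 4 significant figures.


Approach: apply continuity + Darcy-Weisbach + hydraulic power, Q = A*v; hf = f*(L/D)*(v^2/(2g)); H = static + hf; P = rho*g*Q*H.
Step 1 — flow rate (continuity, Q = A*v):
  A = pi*(0.3848/2)^2 = 0.116295 m^2
  Q = 0.116295 * 2.524 = 0.293528 m^3/s
Step 2 — friction head loss (Darcy-Weisbach):
  hf = 0.0390 * (363/0.3848) * (2.524^2 / (2*9.81))
  hf = 11.9458 m
Step 3 — total head: H = 9 + 11.9458 = 20.9458 m
Step 4 — hydraulic power (P = rho*g*Q*H):
  P = 1000 * 9.81 * 0.293528 * 20.9458 = 60310 W
Therefore the hydraulic power required at the pump = 60310 W.


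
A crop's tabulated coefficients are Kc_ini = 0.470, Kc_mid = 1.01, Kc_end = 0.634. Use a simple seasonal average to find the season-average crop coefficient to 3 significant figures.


Approach: apply a simple seasonal average, Kc_avg = (Kc_ini + Kc_mid + Kc_end)/3.
Kc_avg = (0.470 + 1.01 + 0.634)/3 = 0.705
Therefore the season-average crop coefficient = 0.705.


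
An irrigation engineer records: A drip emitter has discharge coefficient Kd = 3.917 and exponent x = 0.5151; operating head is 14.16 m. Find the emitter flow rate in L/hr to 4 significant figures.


Approach: apply the emitter characteristic equation, q = Kd * h^x.
q = 3.917 * 14.16^0.5151 = 15.34 L/hr
Therefore the emitter flow rate = 15.34 L/hr.


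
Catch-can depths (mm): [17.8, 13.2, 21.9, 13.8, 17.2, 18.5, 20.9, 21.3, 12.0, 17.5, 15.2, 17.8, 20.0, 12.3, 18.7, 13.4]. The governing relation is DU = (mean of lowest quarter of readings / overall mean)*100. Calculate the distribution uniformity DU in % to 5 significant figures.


sorted lowest 4 of 16: [12.0, 12.3, 13.2, 13.4] -> mean = 12.72500 mm
overall mean = 16.96875 mm
DU = (12.72500/16.96875)*100 = 74.991 %
Therefore the distribution uniformity DU = 74.991 %.


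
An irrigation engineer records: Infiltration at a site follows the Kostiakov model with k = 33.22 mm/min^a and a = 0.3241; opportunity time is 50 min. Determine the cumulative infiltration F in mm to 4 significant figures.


Approach: apply the Kostiakov infiltration equation, F = k*t^a.
F = 33.22 * 50^0.3241 = 118.0 mm
Therefore the cumulative infiltration F = 118.0 mm.


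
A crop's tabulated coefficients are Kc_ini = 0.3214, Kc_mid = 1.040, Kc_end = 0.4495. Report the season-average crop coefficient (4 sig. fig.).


Approach: apply a simple seasonal average, Kc_avg = (Kc_ini + Kc_mid + Kc_end)/3.
Kc_avg = (0.3214 + 1.040 + 0.4495)/3 = 0.6036
Therefore the season-average crop coefficient = 0.6036.


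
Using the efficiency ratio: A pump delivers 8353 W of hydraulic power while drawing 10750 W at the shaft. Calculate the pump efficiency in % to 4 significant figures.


Approach: apply the efficiency ratio, eta = (P_out/P_in)*100.
eta = (8353 / 10750) * 100 = 77.70 %
Therefore the pump efficiency = 77.70 %.


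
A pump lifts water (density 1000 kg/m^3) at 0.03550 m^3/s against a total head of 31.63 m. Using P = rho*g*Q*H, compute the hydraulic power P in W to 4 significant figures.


P = 1000 * 9.81 * 0.03550 * 31.63 = 11020 W
Therefore the hydraulic power P = 11020 W.


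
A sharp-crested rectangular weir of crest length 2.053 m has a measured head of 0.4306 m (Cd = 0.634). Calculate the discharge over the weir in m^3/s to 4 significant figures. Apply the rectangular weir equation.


Approach: apply the rectangular weir equation, Q = (2/3)*Cd*L*sqrt(2g)*H^1.5.
Q = (2/3)*0.634*2.053*sqrt(2*9.81)*0.4306^1.5 = 1.086 m^3/s
Therefore the discharge over the weir = 1.086 m^3/s.


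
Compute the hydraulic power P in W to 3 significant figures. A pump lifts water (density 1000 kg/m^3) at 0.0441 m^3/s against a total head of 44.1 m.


Approach: apply the hydraulic power relation, P = rho*g*Q*H.
P = 1000 * 9.81 * 0.0441 * 44.1 = 19100 W
Therefore the hydraulic power P = 19100 W.


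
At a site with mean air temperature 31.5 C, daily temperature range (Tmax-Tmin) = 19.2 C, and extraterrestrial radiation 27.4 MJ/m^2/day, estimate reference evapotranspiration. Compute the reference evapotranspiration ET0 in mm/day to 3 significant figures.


Approach: apply the Hargreaves-Samani method, ET0 = 0.0023*(Tmean+17.8)*sqrt(Tmax-Tmin)*0.408*Ra.
ET0 = 0.0023*(31.5+17.8)*sqrt(19.2)*0.408*27.4 = 5.55 mm/day
Therefore the reference evapotranspiration ET0 = 5.55 mm/day.


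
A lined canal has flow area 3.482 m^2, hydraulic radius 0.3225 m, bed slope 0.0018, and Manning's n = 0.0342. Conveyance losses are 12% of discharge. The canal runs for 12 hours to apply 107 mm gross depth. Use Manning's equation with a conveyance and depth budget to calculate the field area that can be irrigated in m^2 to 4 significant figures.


Approach: apply Manning's equation with a conveyance and depth budget, Q = (1/n)*A*R^(2/3)*S^(1/2); Q_field = Q*(1-loss); Area = Q_field*t/(d/1000).
Step 1 — canal discharge (Manning's equation):
  Q = (1/0.0342) * 3.482 * 0.3225^(2/3) * 0.0018^(1/2) = 2.03138 m^3/s
Step 2 — delivered flow: Q_field = 2.03138*(1 - 12/100) = 1.78762 m^3/s
Step 3 — volume delivered: V = 1.78762 * 12*3600 = 77225.1 m^3
Step 4 — area served: A = V / (depth/1000) = 77225.1 / 0.107 = 721700 m^2
Therefore the field area that can be irrigated = 721700 m^2.


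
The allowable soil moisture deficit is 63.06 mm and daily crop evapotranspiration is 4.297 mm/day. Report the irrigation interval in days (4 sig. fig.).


Approach: apply the irrigation interval relation, interval = SMD / ETc.
interval = 63.06 / 4.297 = 14.68 days
Therefore the irrigation interval = 14.68 days.


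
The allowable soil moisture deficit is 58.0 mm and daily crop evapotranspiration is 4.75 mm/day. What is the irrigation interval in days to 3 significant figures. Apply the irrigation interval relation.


Approach: apply the irrigation interval relation, interval = SMD / ETc.
interval = 58.0 / 4.75 = 12.2 days
Therefore the irrigation interval = 12.2 days.


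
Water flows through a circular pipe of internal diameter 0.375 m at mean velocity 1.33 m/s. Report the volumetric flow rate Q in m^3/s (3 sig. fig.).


Approach: apply the continuity equation for pipe flow, Q = A * v with A = pi*(D/2)^2.
A = pi*(0.375/2)^2 = 0.11045 m^2
Q = 0.11045 * 1.33 = 0.147 m^3/s
Therefore the volumetric flow rate Q = 0.147 m^3/s.


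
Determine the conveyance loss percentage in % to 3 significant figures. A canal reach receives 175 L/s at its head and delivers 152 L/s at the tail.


Approach: apply the conveyance loss ratio, loss% = ((Q_head - Q_tail)/Q_head)*100.
loss = ((175 - 152)/175)*100 = 13.1 %
Therefore the conveyance loss percentage = 13.1 %.


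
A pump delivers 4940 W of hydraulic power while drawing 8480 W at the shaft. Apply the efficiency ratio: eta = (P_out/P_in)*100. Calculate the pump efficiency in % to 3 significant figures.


eta = (4940 / 8480) * 100 = 58.3 %
Therefore the pump efficiency = 58.3 %.
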